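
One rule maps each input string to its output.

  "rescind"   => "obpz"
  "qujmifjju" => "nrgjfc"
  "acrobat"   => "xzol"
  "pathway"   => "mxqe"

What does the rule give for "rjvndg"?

The pattern: delete the last 3 characters, then shift every letter 3 places backward in the alphabet (wrapping around).
Applying that to "rjvndg" gives "ogs".

ogs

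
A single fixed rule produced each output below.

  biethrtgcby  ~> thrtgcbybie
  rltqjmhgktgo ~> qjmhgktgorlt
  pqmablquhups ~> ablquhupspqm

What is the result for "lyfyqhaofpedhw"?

yqhaofpedhwlyf

The rule is to move the first 3 characters to the end (rotate left by 3).
For "lyfyqhaofpedhw" the result is "yqhaofpedhwlyf".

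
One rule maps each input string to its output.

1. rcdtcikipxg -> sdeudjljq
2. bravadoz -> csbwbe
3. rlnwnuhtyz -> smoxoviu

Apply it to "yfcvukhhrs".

zgdwvlii

The rule is to delete the last 2 characters, then shift every letter 1 place forward in the alphabet (wrapping around).
On "yfcvukhhrs": the first step gives "yfcvukhh", and the second then gives "zgdwvlii".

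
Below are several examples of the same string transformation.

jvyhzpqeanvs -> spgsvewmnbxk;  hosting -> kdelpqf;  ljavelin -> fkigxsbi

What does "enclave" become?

sbbkzix

The rule is to shift every letter 3 places backward in the alphabet (wrapping around), then move the last 2 characters to the front (rotate right by 2).
For "enclave" the result is "sbbkzix".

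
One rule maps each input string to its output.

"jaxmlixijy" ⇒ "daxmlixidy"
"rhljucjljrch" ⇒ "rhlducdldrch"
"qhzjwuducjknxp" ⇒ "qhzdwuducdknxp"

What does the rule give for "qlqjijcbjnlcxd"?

Rule — replace every "j" with "d".
Doing the same to "qlqjijcbjnlcxd": "qlqdidcbdnlcxd".

qlqdidcbdnlcxd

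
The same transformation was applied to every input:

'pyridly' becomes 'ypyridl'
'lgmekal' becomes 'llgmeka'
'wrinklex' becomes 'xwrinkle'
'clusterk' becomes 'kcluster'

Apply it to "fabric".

The rule is to move the last character to the front.
Doing the same to "fabric": "cfabri".

cfabri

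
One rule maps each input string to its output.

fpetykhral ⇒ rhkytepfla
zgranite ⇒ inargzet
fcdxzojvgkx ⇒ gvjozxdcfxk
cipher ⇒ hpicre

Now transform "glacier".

icalgre

Rule — move the last 2 characters to the front (rotate right by 2), then reverse the string.
Applying both steps to "glacier": "erglaci", then "icalgre".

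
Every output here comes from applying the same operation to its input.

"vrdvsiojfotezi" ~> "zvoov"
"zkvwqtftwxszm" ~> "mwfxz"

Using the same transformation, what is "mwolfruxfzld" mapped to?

zlum

The pattern: keep one character in every 3, starting at position 1 (positions 1st, 4th, 7th, ...), then swap the first and last characters.
For "mwolfruxfzld", step one produces "mluz"; step two turns that into "zlum".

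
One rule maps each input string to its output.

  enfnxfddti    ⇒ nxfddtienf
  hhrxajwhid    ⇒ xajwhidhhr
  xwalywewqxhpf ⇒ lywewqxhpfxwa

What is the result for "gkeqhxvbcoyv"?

qhxvbcoyvgke

Rule — move the first 3 characters to the end (rotate left by 3).
On "gkeqhxvbcoyv" that produces "qhxvbcoyvgke".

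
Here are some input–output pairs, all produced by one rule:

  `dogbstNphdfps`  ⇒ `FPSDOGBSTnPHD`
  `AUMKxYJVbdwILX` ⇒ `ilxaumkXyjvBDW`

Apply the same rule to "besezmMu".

The rule is to flip the case of every letter, then move the last 3 characters to the front (rotate right by 3).
Applying both steps to "besezmMu": "BESEZMmU", then "MmUBESEZ".

MmUBESEZ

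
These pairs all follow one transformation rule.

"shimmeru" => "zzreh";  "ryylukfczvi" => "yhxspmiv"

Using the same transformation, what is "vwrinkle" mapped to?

The pattern: delete the first 3 characters, then shift every letter 13 places forward in the alphabet (wrapping around) — i.e. ROT13.
"vwrinkle" → "inkle" → "vaxyr".

vaxyr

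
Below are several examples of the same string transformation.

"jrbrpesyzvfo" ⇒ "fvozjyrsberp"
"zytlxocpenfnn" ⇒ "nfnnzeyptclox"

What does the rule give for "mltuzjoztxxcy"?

Rule — move the last 2 characters to the front (rotate right by 2), then take characters alternately from the front and the back (1st, last, 2nd, 2nd-last, ...).
Applying both steps to "mltuzjoztxxcy": "cymltuzjoztxx", then "cxyxmtlztoujz".
(Check on "jrbrpesyzvfo": → "fojrbrpesyzv" → "fvozjyrsberp" ✓)

cxyxmtlztoujz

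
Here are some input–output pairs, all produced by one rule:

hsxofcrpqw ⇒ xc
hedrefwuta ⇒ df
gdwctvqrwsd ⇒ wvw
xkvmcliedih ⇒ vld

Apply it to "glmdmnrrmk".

The transformation: delete the last 2 characters, then keep one character in every 3, starting at position 3 (positions 3rd, 6th, 9th, ...).
For "glmdmnrrmk", step one produces "glmdmnrr"; step two turns that into "mn".
(Check on "hsxofcrpqw": → "hsxofcrp" → "xc" ✓)

mn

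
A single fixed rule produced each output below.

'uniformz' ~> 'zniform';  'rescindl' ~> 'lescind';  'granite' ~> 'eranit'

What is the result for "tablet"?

The rule is to delete the first character, then move the last character to the front.
For "tablet" the result is "table".

table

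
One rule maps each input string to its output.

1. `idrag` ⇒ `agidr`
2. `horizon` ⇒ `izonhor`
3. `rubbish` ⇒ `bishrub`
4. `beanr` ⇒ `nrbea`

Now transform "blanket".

Each output is the input with this applied: move the first 3 characters to the end (rotate left by 3).
Applying that to "blanket" gives "nketbla".

nketbla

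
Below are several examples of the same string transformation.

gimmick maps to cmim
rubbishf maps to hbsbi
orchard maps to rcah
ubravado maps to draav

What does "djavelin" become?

ialve

In each case the input is transformed by: take characters alternately from the front and the back (1st, last, 2nd, 2nd-last, ...), then delete the first 3 characters.
Applying both steps to "djavelin": "dnjialve", then "ialve".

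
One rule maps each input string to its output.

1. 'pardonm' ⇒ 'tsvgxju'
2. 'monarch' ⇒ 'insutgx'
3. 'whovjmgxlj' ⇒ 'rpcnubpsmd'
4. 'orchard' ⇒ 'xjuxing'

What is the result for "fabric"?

oilghx

In each case the input is transformed by: move the last 2 characters to the front (rotate right by 2), then shift every letter 6 places forward in the alphabet (wrapping around).
Applying both steps to "fabric": "icfabr", then "oilghx".
(Check on "whovjmgxlj": → "ljwhovjmgx" → "rpcnubpsmd" ✓)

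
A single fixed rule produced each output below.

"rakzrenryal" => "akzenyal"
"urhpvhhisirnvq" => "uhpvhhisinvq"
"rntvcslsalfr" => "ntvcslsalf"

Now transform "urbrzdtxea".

ubzdtxea

What's happening: remove every "r".
For "urbrzdtxea" the result is "ubzdtxea".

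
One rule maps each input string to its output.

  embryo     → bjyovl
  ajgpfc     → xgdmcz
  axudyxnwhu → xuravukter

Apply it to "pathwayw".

Looking at the pairs, the operation is to shift every letter 3 places backward in the alphabet (wrapping around).
For "pathwayw" the result is "mxqetxvt".

mxqetxvt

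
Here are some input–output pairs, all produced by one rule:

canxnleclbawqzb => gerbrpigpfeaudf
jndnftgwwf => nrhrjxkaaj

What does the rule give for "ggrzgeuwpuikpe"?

Looking at the pairs, the operation is to shift every letter 4 places forward in the alphabet (wrapping around).
Applying that to "ggrzgeuwpuikpe" gives "kkvdkiyatymoti".

kkvdkiyatymoti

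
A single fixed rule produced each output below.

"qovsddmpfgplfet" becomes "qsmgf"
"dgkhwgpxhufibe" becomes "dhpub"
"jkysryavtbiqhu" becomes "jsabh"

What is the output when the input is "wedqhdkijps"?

Each output is the input with this applied: keep one character in every 3, starting at position 1 (positions 1st, 4th, 7th, ...).
Doing the same to "wedqhdkijps": "wqkp".

wqkp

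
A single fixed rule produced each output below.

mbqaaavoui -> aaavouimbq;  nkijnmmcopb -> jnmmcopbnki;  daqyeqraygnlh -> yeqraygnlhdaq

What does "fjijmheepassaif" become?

In each case the input is transformed by: move the first 3 characters to the end (rotate left by 3).
For "fjijmheepassaif" the result is "jmheepassaiffji".

jmheepassaiffji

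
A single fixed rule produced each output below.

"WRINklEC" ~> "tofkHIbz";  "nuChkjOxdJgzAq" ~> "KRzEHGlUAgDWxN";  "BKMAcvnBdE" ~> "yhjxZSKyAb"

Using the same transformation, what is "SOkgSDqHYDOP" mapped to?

plHDpaNevalm

The transformation: flip the case of every letter, then shift every letter 3 places backward in the alphabet (wrapping around).
Working it through for "SOkgSDqHYDOP": intermediate "soKGsdQhydop", final "plHDpaNevalm".
(Check on "WRINklEC": → "wrinKLec" → "tofkHIbz" ✓)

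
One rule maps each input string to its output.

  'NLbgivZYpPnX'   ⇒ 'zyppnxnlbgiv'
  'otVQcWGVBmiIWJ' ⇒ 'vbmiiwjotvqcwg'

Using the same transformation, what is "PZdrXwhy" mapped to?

Looking at the pairs, the operation is to swap the front and back halves of the string, then convert every letter to lowercase.
Starting from "PZdrXwhy": after the first operation, "XwhyPZdr"; after the second, "xwhypzdr".

xwhypzdr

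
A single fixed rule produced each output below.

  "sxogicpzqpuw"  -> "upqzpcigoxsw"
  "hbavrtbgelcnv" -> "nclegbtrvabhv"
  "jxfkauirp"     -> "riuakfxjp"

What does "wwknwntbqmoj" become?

omqbtnwnkwwj

The rule is to reverse the string, then move the first character to the end.
Starting from "wwknwntbqmoj": after the first operation, "jomqbtnwnkww"; after the second, "omqbtnwnkwwj".
(Check on "sxogicpzqpuw": → "wupqzpcigoxs" → "upqzpcigoxsw" ✓)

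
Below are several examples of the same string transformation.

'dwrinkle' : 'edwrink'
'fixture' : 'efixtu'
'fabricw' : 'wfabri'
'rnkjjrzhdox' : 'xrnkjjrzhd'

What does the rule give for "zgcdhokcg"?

gzgcdhok

The pattern: move the last character to the front, then delete the last character.
On "zgcdhokcg" that produces "gzgcdhok".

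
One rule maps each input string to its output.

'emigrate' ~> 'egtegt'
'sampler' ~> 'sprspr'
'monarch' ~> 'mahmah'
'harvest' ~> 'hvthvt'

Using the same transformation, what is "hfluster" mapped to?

What's happening: keep one character in every 3, starting at position 1 (positions 1st, 4th, 7th, ...), then write the whole string twice.
Working it through for "hfluster": intermediate "hue", final "huehue".

huehue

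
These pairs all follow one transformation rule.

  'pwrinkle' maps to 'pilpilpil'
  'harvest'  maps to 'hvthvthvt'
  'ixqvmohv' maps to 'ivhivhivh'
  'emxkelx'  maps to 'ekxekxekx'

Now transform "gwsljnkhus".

In each case the input is transformed by: keep one character in every 3, starting at position 1 (positions 1st, 4th, 7th, ...), then write the whole string 3 times in a row.
Applying both steps to "gwsljnkhus": "glks", then "glksglksglks".

glksglksglks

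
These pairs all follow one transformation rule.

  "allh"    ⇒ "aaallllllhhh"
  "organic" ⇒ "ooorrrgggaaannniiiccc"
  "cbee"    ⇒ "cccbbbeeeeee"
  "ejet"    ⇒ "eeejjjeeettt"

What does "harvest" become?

The rule is to repeat every character 3 times.
So "harvest" becomes "hhhaaarrrvvveeesssttt".

hhhaaarrrvvveeesssttt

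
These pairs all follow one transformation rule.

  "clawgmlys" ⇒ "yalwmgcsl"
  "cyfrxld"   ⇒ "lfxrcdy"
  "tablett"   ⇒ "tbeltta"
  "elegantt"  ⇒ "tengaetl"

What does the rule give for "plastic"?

The pattern: take characters alternately from the front and the back (1st, last, 2nd, 2nd-last, ...), then move the first 3 characters to the end (rotate left by 3).
Working it through for "plastic": intermediate "pcliats", final "iatspcl".
(Check on "cyfrxld": → "cdylfxr" → "lfxrcdy" ✓)

iatspcl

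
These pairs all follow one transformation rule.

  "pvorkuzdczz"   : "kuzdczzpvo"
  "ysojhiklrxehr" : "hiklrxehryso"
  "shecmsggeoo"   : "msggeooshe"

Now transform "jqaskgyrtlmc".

In each case the input is transformed by: move the first 3 characters to the end (rotate left by 3), then delete the first character.
"jqaskgyrtlmc" → "kgyrtlmcjqa".

kgyrtlmcjqa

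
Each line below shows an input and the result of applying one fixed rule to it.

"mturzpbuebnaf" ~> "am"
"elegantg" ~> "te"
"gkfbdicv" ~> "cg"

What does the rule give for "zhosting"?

nz

Each output is the input with this applied: swap the first and last characters, then keep only the last 2 characters.
For "zhosting", step one produces "ghostinz"; step two turns that into "nz".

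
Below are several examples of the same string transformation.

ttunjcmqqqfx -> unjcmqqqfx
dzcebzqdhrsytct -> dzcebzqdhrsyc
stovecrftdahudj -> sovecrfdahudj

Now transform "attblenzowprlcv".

The transformation: remove every "t".
For "attblenzowprlcv" the result is "ablenzowprlcv".

ablenzowprlcv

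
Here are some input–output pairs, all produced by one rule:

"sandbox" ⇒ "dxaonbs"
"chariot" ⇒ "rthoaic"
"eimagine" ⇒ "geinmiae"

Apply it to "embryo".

romybe

The transformation: take characters alternately from the front and the back (1st, last, 2nd, 2nd-last, ...), then swap the first and last characters.
"embryo" → "romybe".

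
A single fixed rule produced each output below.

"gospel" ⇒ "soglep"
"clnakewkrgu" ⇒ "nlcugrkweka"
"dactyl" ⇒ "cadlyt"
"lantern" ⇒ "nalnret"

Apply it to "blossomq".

Each output is the input with this applied: reverse the string, then move the last 3 characters to the front (rotate right by 3).
"blossomq" → "qmossolb" → "olbqmoss".

olbqmoss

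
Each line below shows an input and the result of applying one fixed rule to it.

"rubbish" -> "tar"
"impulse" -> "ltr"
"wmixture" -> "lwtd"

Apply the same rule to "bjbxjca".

iwb

What's happening: keep every other character starting from the second (positions 2nd, 4th, 6th, ...), then shift every letter 1 place backward in the alphabet (wrapping around).
Applying both steps to "bjbxjca": "jxc", then "iwb".
(Check on "wmixture": → "mxue" → "lwtd" ✓)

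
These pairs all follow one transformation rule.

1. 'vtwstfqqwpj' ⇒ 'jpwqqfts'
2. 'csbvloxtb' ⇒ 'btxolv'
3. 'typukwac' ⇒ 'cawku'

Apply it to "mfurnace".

The rule is to reverse the string, then delete the last 3 characters.
For "mfurnace", step one produces "ecanrufm"; step two turns that into "ecanr".

ecanr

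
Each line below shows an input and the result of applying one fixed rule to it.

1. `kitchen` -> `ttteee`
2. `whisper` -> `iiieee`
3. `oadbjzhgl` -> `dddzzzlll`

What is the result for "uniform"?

iiirrr

The transformation: keep one character in every 3, starting at position 3 (positions 3rd, 6th, 9th, ...), then repeat every character 3 times.
Applying both steps to "uniform": "ir", then "iiirrr".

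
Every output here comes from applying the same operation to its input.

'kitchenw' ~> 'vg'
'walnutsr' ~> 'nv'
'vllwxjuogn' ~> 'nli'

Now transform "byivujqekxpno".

In each case the input is transformed by: keep one character in every 3, starting at position 3 (positions 3rd, 6th, 9th, ...), then shift every letter 2 places forward in the alphabet (wrapping around).
"byivujqekxpno" → "ijkn" → "klmp".

klmp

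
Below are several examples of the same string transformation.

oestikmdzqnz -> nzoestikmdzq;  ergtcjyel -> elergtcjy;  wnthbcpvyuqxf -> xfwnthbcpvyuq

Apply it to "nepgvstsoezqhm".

Looking at the pairs, the operation is to move the last 2 characters to the front (rotate right by 2).
On "nepgvstsoezqhm" that produces "hmnepgvstsoezq".

hmnepgvstsoezq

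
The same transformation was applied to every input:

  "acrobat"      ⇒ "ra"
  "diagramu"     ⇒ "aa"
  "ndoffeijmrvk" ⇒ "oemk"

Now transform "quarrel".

ae

What's happening: keep one character in every 3, starting at position 3 (positions 3rd, 6th, 9th, ...).
Applying that to "quarrel" gives "ae".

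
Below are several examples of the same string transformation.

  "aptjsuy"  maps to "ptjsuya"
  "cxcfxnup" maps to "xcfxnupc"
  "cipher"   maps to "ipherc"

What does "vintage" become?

Looking at the pairs, the operation is to move the first character to the end.
Applying that to "vintage" gives "intagev".

intagev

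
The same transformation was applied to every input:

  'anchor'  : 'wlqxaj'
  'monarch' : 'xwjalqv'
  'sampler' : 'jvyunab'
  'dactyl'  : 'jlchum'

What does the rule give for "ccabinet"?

ljkrwncl

The transformation: move the first character to the end, then shift every letter 9 places forward in the alphabet (wrapping around).
Doing the same to "ccabinet": "ljkrwncl".
(Check on "anchor": → "nchora" → "wlqxaj" ✓)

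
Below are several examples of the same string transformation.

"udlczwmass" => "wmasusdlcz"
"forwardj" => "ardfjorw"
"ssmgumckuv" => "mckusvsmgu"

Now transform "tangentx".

What's happening: swap the first and last characters, then swap the front and back halves of the string.
For "tangentx" the result is "enttxang".

enttxang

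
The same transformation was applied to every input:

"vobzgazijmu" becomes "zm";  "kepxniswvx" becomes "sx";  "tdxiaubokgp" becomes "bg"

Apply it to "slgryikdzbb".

kb

The pattern: keep one character in every 3, starting at position 1 (positions 1st, 4th, 7th, ...), then keep only the last 2 characters.
For "slgryikdzbb", step one produces "srkb"; step two turns that into "kb".
(Check on "vobzgazijmu": → "vzzm" → "zm" ✓)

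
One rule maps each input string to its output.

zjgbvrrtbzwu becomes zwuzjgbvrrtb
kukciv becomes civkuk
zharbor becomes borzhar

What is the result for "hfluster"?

The transformation: move the last 3 characters to the front (rotate right by 3).
Doing the same to "hfluster": "terhflus".

terhflus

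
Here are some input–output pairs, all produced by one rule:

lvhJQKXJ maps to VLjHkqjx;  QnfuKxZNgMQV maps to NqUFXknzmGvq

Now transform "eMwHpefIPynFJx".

The pattern: flip the case of every letter, then swap each adjacent pair of characters (1↔2, 3↔4, ...).
Applying both steps to "eMwHpefIPynFJx": "EmWhPEFipYNfjX", then "mEhWEPiFYpfNXj".
(Check on "lvhJQKXJ": → "LVHjqkxj" → "VLjHkqjx" ✓)

mEhWEPiFYpfNXj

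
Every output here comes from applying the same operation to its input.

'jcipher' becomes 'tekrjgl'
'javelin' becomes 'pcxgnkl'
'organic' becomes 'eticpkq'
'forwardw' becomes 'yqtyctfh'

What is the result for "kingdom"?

okpifqm

Rule — shift every letter 2 places forward in the alphabet (wrapping around), then swap the first and last characters.
Applying that to "kingdom" gives "okpifqm".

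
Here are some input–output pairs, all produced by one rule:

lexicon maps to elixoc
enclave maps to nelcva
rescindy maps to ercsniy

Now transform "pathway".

The pattern: swap each adjacent pair of characters (1↔2, 3↔4, ...), then delete the last character.
On "pathway": the first step gives "aphtawy", and the second then gives "aphtaw".

aphtaw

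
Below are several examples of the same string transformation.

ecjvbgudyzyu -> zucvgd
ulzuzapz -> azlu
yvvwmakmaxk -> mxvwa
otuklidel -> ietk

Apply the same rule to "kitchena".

Each output is the input with this applied: keep every other character starting from the second (positions 2nd, 4th, 6th, ...), then move the last 2 characters to the front (rotate right by 2).
Starting from "kitchena": after the first operation, "icea"; after the second, "eaic".

eaic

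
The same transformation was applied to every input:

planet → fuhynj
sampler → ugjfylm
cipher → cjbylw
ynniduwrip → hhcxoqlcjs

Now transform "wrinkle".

The transformation: shift every letter 6 places backward in the alphabet (wrapping around), then move the first character to the end.
Working it through for "wrinkle": intermediate "qlchefy", final "lchefyq".

lchefyq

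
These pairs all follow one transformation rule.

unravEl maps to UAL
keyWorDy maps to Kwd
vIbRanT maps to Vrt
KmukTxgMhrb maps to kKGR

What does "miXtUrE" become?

Looking at the pairs, the operation is to flip the case of every letter, then keep one character in every 3, starting at position 1 (positions 1st, 4th, 7th, ...).
Applying that to "miXtUrE" gives "MTe".

MTe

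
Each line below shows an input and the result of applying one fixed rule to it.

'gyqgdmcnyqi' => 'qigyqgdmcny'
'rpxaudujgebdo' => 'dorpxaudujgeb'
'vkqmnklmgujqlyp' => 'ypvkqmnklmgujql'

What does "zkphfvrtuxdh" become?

What's happening: move the last 2 characters to the front (rotate right by 2).
On "zkphfvrtuxdh" that produces "dhzkphfvrtux".

dhzkphfvrtux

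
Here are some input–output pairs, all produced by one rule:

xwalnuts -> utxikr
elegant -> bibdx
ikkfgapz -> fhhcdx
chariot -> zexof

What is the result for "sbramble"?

Looking at the pairs, the operation is to shift every letter 3 places backward in the alphabet (wrapping around), then delete the last 2 characters.
Doing the same to "sbramble": "pyoxjy".

pyoxjy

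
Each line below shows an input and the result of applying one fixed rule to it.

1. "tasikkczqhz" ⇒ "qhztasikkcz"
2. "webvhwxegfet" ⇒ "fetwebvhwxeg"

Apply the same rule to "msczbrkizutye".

Looking at the pairs, the operation is to move the last 3 characters to the front (rotate right by 3).
"msczbrkizutye" → "tyemsczbrkizu".

tyemsczbrkizu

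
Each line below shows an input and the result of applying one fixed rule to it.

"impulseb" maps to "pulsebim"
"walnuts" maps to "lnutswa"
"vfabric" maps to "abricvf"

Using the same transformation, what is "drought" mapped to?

oughtdr

Each output is the input with this applied: move the first 2 characters to the end (rotate left by 2).
"drought" → "oughtdr".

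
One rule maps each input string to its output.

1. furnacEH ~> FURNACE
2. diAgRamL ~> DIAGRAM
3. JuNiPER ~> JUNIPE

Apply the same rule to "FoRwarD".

Rule — delete the last character, then convert every letter to uppercase.
"FoRwarD" → "FoRwar" → "FORWAR".
(Check on "diAgRamL": → "diAgRam" → "DIAGRAM" ✓)

FORWAR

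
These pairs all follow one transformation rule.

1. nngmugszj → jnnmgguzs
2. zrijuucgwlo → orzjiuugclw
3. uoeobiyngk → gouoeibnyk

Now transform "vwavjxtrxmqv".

The pattern: swap each adjacent pair of characters (1↔2, 3↔4, ...), then move the last character to the front.
Working it through for "vwavjxtrxmqv": intermediate "wvvaxjrtmxvq", final "qwvvaxjrtmxv".

qwvvaxjrtmxv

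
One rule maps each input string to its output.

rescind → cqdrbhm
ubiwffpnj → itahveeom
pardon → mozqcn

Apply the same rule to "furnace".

What's happening: move the last character to the front, then shift every letter 1 place backward in the alphabet (wrapping around).
Starting from "furnace": after the first operation, "efurnac"; after the second, "detqmzb".
(Check on "ubiwffpnj": → "jubiwffpn" → "itahveeom" ✓)

detqmzb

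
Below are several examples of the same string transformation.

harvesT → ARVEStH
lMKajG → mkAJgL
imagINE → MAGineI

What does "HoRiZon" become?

What's happening: move the first character to the end, then flip the case of every letter.
Applying both steps to "HoRiZon": "oRiZonH", then "OrIzONh".

OrIzONh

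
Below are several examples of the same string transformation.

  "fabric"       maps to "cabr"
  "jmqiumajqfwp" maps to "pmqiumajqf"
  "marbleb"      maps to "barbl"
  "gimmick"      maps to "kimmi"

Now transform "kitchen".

What's happening: swap the first and last characters, then delete the last 2 characters.
For "kitchen", step one produces "nitchek"; step two turns that into "nitch".

nitch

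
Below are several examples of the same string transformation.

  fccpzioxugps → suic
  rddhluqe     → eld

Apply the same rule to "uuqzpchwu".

Rule — reverse the string, then keep one character in every 3, starting at position 1 (positions 1st, 4th, 7th, ...).
"uuqzpchwu" → "uwhcpzquu" → "ucq".

ucq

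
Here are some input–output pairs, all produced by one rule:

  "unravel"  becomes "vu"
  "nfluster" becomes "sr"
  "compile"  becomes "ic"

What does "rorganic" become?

ac

The rule is to move the first 2 characters to the end (rotate left by 2), then keep one character in every 3, starting at position 3 (positions 3rd, 6th, 9th, ...).
"rorganic" → "ac".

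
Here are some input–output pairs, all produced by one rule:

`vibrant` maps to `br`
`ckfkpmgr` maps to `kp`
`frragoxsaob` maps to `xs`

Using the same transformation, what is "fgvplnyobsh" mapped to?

yo

Looking at the pairs, the operation is to delete the last 3 characters, then keep only the last 2 characters.
Applying both steps to "fgvplnyobsh": "fgvplnyo", then "yo".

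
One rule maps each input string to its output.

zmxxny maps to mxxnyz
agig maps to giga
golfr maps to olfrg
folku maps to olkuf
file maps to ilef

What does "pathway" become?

athwayp

The transformation: move the first character to the end.
For "pathway" the result is "athwayp".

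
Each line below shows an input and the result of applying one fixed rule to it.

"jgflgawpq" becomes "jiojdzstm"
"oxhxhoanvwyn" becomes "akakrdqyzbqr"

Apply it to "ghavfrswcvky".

kdyiuvzfynbj

The transformation: move the first character to the end, then shift every letter 3 places forward in the alphabet (wrapping around).
For "ghavfrswcvky", step one produces "havfrswcvkyg"; step two turns that into "kdyiuvzfynbj".
(Check on "oxhxhoanvwyn": → "xhxhoanvwyno" → "akakrdqyzbqr" ✓)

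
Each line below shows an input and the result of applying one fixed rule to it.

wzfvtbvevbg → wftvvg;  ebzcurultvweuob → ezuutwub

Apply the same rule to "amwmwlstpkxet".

Looking at the pairs, the operation is to keep every other character starting from the first (positions 1st, 3rd, 5th, ...).
On "amwmwlstpkxet" that produces "awwspxt".

awwspxt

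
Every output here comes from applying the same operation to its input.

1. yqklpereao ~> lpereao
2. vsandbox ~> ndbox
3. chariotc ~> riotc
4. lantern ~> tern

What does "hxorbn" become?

rbn

The pattern: delete the first 3 characters.
On "hxorbn" that produces "rbn".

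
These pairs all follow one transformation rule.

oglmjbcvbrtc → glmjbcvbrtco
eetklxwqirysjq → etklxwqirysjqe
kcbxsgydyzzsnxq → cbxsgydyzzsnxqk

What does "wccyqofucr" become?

The transformation: move the first character to the end.
On "wccyqofucr" that produces "ccyqofucrw".

ccyqofucrw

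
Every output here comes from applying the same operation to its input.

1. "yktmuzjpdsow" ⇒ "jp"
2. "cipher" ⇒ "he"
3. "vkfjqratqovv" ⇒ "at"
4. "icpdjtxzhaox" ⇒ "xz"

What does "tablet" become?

The transformation: swap the front and back halves of the string, then keep only the first 2 characters.
Applying both steps to "tablet": "lettab", then "le".

le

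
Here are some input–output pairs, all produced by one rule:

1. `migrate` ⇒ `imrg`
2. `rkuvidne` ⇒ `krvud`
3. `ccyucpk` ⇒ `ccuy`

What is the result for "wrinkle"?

rwni

In each case the input is transformed by: swap each adjacent pair of characters (1↔2, 3↔4, ...), then delete the last 3 characters.
Working it through for "wrinkle": intermediate "rwnilke", final "rwni".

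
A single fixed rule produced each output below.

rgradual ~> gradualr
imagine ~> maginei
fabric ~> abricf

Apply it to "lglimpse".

Rule — move the first character to the end.
For "lglimpse" the result is "glimpsel".

glimpsel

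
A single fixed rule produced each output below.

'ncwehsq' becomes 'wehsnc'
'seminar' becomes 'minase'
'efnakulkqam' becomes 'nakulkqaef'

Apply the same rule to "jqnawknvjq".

nawknvjjq

The rule is to delete the last character, then move the first 2 characters to the end (rotate left by 2).
Starting from "jqnawknvjq": after the first operation, "jqnawknvj"; after the second, "nawknvjjq".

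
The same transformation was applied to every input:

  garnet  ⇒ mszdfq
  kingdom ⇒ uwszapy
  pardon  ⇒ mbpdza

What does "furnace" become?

The transformation: shift every letter 12 places forward in the alphabet (wrapping around), then swap each adjacent pair of characters (1↔2, 3↔4, ...).
Starting from "furnace": after the first operation, "rgdzmoq"; after the second, "grzdomq".

grzdomq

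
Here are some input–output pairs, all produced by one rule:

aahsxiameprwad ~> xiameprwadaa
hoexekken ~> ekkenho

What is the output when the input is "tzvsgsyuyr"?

What's happening: move the first 2 characters to the end (rotate left by 2), then delete the first 2 characters.
"tzvsgsyuyr" → "gsyuyrtz".

gsyuyrtz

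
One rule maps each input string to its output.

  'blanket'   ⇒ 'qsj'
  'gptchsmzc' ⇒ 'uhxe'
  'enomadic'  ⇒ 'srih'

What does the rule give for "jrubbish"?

wgnm

Rule — keep every other character starting from the second (positions 2nd, 4th, 6th, ...), then shift every letter 5 places forward in the alphabet (wrapping around).
"jrubbish" → "rbih" → "wgnm".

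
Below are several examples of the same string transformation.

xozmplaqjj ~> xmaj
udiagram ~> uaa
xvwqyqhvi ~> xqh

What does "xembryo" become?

The rule is to keep one character in every 3, starting at position 1 (positions 1st, 4th, 7th, ...).
So "xembryo" becomes "xbo".

xbo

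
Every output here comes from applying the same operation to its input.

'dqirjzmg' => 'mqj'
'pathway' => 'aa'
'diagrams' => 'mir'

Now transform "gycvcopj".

Looking at the pairs, the operation is to move the last 3 characters to the front (rotate right by 3), then keep one character in every 3, starting at position 2 (positions 2nd, 5th, 8th, ...).
Starting from "gycvcopj": after the first operation, "opjgycvc"; after the second, "pyc".

pyc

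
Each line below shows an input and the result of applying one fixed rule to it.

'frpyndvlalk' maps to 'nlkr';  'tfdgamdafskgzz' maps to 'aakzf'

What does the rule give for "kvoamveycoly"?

mylv

The pattern: keep one character in every 3, starting at position 2 (positions 2nd, 5th, 8th, ...), then move the first character to the end.
On "kvoamveycoly": the first step gives "vmyl", and the second then gives "mylv".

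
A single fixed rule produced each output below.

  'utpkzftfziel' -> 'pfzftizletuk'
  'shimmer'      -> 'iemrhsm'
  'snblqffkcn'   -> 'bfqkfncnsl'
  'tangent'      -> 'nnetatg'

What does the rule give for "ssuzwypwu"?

What's happening: swap each adjacent pair of characters (1↔2, 3↔4, ...), then move the first 3 characters to the end (rotate left by 3).
Doing the same to "ssuzwypwu": "uywwpussz".

uywwpussz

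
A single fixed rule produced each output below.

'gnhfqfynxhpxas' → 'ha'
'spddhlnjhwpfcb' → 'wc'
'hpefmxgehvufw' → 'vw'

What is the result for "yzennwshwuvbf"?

In each case the input is transformed by: keep one character in every 3, starting at position 1 (positions 1st, 4th, 7th, ...), then delete the first 3 characters.
Working it through for "yzennwshwuvbf": intermediate "ynsuf", final "uf".

uf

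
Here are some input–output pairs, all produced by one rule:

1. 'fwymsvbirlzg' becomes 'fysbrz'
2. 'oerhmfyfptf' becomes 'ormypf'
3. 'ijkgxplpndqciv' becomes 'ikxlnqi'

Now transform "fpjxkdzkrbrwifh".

fjkzrrih

The pattern: keep every other character starting from the first (positions 1st, 3rd, 5th, ...).
On "fpjxkdzkrbrwifh" that produces "fjkzrrih".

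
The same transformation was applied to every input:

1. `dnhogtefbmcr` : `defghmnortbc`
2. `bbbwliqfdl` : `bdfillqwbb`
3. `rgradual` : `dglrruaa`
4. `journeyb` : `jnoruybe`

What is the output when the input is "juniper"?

jnpruei

The transformation: sort the characters into alphabetical order, then move the first 2 characters to the end (rotate left by 2).
So "juniper" becomes "jnpruei".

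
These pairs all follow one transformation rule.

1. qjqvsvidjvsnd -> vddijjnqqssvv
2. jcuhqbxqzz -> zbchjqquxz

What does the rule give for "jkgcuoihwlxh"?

xcghhijklouw

In each case the input is transformed by: sort the characters into alphabetical order, then move the last character to the front.
On "jkgcuoihwlxh": the first step gives "cghhijklouwx", and the second then gives "xcghhijklouw".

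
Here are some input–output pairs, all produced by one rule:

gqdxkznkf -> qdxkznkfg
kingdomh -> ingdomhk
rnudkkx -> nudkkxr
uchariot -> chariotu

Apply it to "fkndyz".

kndyzf

Rule — move the first character to the end.
On "fkndyz" that produces "kndyzf".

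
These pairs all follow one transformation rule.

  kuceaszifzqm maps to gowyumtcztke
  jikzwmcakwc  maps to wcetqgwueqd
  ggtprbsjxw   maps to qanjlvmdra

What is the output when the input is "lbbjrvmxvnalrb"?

The rule is to swap the first and last characters, then shift every letter 6 places backward in the alphabet (wrapping around).
Doing the same to "lbbjrvmxvnalrb": "vvvdlpgrphuflf".

vvvdlpgrphuflf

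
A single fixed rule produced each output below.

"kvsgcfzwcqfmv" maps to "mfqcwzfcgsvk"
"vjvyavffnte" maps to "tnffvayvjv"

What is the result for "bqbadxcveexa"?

xeevcxdabqb

Looking at the pairs, the operation is to reverse the string, then delete the first character.
On "bqbadxcveexa" that produces "xeevcxdabqb".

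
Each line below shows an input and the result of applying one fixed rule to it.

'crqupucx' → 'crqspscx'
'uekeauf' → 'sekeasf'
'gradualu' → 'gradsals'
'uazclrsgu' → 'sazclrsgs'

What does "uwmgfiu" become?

Looking at the pairs, the operation is to replace every "u" with "s".
Doing the same to "uwmgfiu": "swmgfis".

swmgfis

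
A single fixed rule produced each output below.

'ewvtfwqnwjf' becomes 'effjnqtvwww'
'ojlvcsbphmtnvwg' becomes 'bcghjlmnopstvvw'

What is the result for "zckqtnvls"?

cklnqstvz

What's happening: sort the characters into alphabetical order.
Doing the same to "zckqtnvls": "cklnqstvz".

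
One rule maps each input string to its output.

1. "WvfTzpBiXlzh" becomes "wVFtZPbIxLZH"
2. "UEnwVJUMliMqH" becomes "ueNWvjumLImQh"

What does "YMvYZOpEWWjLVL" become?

What's happening: flip the case of every letter.
"YMvYZOpEWWjLVL" → "ymVyzoPewwJlvl".

ymVyzoPewwJlvl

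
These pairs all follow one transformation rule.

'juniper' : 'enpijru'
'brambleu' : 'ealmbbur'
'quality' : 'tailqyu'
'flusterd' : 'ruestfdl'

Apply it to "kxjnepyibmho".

hjmnbeipykox

In each case the input is transformed by: take characters alternately from the front and the back (1st, last, 2nd, 2nd-last, ...), then move the first 3 characters to the end (rotate left by 3).
Starting from "kxjnepyibmho": after the first operation, "koxhjmnbeipy"; after the second, "hjmnbeipykox".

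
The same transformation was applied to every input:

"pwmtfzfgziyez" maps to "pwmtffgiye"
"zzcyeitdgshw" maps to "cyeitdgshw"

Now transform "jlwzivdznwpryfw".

jlwivdnwpryfw

Rule — remove every "z".
Doing the same to "jlwzivdznwpryfw": "jlwivdnwpryfw".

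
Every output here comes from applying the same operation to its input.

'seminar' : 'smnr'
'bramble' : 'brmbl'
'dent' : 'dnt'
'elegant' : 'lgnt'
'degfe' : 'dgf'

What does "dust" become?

dst

What's happening: remove every vowel.
Applying that to "dust" gives "dst".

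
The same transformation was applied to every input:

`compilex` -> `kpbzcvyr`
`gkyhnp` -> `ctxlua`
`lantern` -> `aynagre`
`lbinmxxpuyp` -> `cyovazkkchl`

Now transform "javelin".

awniryv

Looking at the pairs, the operation is to move the last character to the front, then shift every letter 13 places forward in the alphabet (wrapping around) — i.e. ROT13.
Applying both steps to "javelin": "njaveli", then "awniryv".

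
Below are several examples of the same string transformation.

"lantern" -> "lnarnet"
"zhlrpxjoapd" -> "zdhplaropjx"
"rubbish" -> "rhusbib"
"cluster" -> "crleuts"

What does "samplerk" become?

skarmepl

The rule is to take characters alternately from the front and the back (1st, last, 2nd, 2nd-last, ...).
"samplerk" → "skarmepl".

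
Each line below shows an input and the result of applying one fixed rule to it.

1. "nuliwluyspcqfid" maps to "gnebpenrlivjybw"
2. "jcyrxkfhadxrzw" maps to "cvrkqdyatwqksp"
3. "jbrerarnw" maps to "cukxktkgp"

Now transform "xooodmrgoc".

qhhhwfkzhv

The transformation: shift every letter 7 places backward in the alphabet (wrapping around).
Doing the same to "xooodmrgoc": "qhhhwfkzhv".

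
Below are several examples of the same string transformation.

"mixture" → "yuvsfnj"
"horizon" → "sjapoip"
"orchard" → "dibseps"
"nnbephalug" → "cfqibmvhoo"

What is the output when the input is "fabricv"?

The rule is to shift every letter 1 place forward in the alphabet (wrapping around), then move the first 2 characters to the end (rotate left by 2).
On "fabricv" that produces "csjdwgb".
(Check on "orchard": → "psdibse" → "dibseps" ✓)

csjdwgb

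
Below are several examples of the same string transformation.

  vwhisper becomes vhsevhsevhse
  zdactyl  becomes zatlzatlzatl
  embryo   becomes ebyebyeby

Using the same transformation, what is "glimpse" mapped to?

gipegipegipe

Each output is the input with this applied: keep every other character starting from the first (positions 1st, 3rd, 5th, ...), then write the whole string 3 times in a row.
So "glimpse" becomes "gipegipegipe".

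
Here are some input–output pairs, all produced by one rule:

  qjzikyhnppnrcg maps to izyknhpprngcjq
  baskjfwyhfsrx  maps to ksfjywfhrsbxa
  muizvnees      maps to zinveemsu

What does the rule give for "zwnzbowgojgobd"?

What's happening: move the first 2 characters to the end (rotate left by 2), then swap each adjacent pair of characters (1↔2, 3↔4, ...).
For "zwnzbowgojgobd", step one produces "nzbowgojgobdzw"; step two turns that into "znobgwjoogdbwz".

znobgwjoogdbwz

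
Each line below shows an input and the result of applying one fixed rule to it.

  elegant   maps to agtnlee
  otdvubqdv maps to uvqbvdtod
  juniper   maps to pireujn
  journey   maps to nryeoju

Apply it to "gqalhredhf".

Rule — move the first 3 characters to the end (rotate left by 3), then swap each adjacent pair of characters (1↔2, 3↔4, ...).
On "gqalhredhf": the first step gives "lhredhfgqa", and the second then gives "hlerhdgfaq".

hlerhdgfaq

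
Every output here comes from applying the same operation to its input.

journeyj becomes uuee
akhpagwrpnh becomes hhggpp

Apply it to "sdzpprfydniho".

Each output is the input with this applied: keep one character in every 3, starting at position 3 (positions 3rd, 6th, 9th, ...), then double every character.
"sdzpprfydniho" → "zrdh" → "zzrrddhh".

zzrrddhh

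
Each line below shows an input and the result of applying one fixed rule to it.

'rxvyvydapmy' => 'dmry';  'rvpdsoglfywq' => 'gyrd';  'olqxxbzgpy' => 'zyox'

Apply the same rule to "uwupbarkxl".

Rule — keep one character in every 3, starting at position 1 (positions 1st, 4th, 7th, ...), then move the first 2 characters to the end (rotate left by 2).
Applying that to "uwupbarkxl" gives "rlup".

rlup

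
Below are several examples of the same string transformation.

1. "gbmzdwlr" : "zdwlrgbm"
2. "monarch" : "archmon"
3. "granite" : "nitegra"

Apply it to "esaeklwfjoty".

Rule — move the first 3 characters to the end (rotate left by 3).
"esaeklwfjoty" → "eklwfjotyesa".

eklwfjotyesa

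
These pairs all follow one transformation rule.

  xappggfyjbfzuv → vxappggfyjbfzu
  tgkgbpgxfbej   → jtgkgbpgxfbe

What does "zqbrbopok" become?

kzqbrbopo

In each case the input is transformed by: move the last character to the front.
Applying that to "zqbrbopok" gives "kzqbrbopo".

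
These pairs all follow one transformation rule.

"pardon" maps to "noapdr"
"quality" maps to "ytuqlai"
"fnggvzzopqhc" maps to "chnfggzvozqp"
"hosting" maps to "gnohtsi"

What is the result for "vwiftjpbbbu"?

In each case the input is transformed by: move the last 2 characters to the front (rotate right by 2), then swap each adjacent pair of characters (1↔2, 3↔4, ...).
For "vwiftjpbbbu", step one produces "buvwiftjpbb"; step two turns that into "ubwvfijtbpb".

ubwvfijtbpb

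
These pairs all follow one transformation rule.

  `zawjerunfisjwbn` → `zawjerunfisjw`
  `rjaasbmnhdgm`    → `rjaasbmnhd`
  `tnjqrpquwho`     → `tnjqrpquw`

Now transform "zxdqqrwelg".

Each output is the input with this applied: delete the last 2 characters.
Applying that to "zxdqqrwelg" gives "zxdqqrwe".

zxdqqrwe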